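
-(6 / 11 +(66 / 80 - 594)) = 260757 / 440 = 592.63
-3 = -3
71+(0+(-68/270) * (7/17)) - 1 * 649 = -78044/135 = -578.10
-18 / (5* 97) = -18 / 485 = -0.04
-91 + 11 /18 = -1627 /18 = -90.39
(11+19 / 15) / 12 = 46 / 45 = 1.02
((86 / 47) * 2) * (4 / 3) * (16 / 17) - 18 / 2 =-10565 / 2397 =-4.41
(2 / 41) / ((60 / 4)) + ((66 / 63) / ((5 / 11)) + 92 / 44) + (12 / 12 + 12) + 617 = 10013987 / 15785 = 634.40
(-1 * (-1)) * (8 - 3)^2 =25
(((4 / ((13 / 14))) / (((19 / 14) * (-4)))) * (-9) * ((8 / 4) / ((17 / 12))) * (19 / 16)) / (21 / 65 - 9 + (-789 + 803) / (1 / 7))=6615 / 49351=0.13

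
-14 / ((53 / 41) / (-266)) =152684 / 53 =2880.83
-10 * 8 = -80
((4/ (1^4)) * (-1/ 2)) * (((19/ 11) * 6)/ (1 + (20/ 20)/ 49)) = -20.31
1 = 1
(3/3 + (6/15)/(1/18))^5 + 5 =115871826/3125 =37078.98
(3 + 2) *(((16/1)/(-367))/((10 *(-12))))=0.00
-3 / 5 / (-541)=3 / 2705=0.00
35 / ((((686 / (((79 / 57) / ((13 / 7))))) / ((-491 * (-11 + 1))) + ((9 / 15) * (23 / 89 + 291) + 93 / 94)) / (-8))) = -1.59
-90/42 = -15/7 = -2.14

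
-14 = -14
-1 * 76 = -76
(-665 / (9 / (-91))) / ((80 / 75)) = 302575 / 48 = 6303.65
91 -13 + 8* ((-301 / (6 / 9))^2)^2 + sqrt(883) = sqrt(883) + 664891837437 / 2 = 332445918748.22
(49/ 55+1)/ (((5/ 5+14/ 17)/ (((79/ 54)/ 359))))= 69836/ 16526565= 0.00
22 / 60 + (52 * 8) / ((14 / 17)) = 106157 / 210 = 505.51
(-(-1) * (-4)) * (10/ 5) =-8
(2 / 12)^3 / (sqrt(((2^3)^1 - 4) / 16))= 1 / 108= 0.01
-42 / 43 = -0.98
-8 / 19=-0.42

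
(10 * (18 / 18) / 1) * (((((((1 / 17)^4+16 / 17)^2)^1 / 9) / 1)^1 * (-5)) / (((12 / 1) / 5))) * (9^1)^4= -13453.63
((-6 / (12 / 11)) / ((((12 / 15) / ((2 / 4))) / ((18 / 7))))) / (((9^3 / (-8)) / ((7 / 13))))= 55 / 1053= 0.05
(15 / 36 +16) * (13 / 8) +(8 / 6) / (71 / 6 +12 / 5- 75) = 4664863 / 175008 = 26.66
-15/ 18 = -5/ 6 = -0.83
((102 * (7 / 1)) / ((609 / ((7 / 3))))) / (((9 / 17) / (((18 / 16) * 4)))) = 2023 / 87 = 23.25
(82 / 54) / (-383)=-0.00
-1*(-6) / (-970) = -3 / 485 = -0.01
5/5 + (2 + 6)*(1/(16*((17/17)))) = 3/2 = 1.50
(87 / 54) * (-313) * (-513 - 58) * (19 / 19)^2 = 5182967 / 18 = 287942.61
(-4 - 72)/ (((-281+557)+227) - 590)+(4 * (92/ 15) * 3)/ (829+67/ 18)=6272108/ 6520215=0.96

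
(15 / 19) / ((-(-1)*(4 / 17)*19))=255 / 1444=0.18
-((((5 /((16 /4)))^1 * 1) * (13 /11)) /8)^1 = -65 /352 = -0.18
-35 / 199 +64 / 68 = 0.77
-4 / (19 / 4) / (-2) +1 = 27 / 19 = 1.42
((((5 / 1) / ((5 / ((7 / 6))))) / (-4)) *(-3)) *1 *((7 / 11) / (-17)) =-49 / 1496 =-0.03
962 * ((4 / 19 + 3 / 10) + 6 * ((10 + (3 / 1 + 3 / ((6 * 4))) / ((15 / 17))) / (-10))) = -2783547 / 380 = -7325.12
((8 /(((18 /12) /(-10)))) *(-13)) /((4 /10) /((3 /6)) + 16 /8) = 5200 /21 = 247.62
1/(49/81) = 81/49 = 1.65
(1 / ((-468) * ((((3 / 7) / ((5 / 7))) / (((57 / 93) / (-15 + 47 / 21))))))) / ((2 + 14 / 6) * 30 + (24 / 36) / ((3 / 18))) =665 / 521011296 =0.00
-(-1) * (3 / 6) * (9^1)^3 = 729 / 2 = 364.50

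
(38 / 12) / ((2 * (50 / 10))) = 19 / 60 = 0.32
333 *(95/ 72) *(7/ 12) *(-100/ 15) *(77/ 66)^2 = -6028225/ 2592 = -2325.70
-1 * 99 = -99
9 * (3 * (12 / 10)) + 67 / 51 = 8597 / 255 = 33.71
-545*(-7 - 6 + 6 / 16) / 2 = 55045 / 16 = 3440.31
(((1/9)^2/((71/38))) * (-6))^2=5776/3674889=0.00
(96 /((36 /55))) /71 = 440 /213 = 2.07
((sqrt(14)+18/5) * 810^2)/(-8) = -164025 * sqrt(14)/2 - 295245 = -602107.68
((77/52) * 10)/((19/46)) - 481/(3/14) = -2208.82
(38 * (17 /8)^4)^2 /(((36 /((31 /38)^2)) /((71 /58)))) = 475962905956871 /35030827008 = 13586.97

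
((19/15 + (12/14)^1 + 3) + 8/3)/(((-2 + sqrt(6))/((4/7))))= 3272/735 + 1636*sqrt(6)/735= 9.90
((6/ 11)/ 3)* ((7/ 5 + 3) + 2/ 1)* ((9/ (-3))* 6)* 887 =-1021824/ 55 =-18578.62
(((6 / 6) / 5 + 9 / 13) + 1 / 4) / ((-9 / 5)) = -33 / 52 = -0.63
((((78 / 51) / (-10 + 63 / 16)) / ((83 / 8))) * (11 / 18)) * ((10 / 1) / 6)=-0.02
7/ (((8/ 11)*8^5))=77/ 262144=0.00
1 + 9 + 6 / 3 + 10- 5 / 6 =127 / 6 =21.17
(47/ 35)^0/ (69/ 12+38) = 4/ 175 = 0.02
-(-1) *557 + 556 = 1113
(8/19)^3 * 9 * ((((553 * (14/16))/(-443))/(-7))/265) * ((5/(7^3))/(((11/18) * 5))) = 819072/434009432395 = 0.00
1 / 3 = 0.33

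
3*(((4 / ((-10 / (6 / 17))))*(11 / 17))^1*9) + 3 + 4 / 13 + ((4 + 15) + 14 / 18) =20.62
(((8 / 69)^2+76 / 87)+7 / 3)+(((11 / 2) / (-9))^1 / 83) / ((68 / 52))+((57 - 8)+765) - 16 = 104059287413 / 129876906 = 801.21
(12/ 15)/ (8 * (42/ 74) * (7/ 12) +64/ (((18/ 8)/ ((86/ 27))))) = 17982/ 2096015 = 0.01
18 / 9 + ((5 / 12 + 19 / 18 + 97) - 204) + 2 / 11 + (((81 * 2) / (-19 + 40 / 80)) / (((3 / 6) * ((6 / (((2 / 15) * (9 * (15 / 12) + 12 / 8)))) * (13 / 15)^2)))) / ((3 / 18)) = -354056585 / 2476188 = -142.98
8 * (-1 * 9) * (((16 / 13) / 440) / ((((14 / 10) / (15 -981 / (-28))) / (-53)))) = 2673108 / 7007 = 381.49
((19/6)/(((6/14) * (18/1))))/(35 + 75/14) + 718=65719471/91530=718.01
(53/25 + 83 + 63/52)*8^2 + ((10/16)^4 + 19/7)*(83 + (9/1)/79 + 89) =4430648897223/736153600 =6018.65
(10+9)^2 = 361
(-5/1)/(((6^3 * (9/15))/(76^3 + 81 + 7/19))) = -104276125/6156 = -16938.94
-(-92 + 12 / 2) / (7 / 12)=1032 / 7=147.43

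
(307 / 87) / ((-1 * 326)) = -307 / 28362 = -0.01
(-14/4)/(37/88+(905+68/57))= -17556/4547573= -0.00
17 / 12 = 1.42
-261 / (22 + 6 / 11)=-2871 / 248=-11.58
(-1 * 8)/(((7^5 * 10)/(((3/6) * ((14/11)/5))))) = -4/660275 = -0.00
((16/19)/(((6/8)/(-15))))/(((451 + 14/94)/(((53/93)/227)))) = -199280/2126278809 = -0.00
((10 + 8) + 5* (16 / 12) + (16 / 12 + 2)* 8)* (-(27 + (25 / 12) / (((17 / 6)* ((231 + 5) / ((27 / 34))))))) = -189078813 / 136408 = -1386.13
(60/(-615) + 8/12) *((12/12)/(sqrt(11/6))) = 70 *sqrt(66)/1353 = 0.42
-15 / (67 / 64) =-960 / 67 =-14.33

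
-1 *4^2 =-16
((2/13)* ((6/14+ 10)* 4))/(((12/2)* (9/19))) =5548/2457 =2.26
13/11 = 1.18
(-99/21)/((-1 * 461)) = 33/3227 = 0.01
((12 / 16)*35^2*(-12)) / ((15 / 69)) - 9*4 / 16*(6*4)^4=-797211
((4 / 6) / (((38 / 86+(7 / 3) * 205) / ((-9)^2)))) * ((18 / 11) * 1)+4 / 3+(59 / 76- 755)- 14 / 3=-58658154361 / 77449548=-757.37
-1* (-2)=2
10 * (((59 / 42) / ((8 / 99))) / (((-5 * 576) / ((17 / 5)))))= -11033 / 53760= -0.21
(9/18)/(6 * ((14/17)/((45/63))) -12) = -85/864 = -0.10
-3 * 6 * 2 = -36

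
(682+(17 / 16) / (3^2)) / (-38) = -98225 / 5472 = -17.95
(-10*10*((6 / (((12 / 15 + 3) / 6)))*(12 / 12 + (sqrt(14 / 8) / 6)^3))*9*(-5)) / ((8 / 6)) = 39375*sqrt(7) / 304 + 607500 / 19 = 32316.37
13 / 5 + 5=38 / 5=7.60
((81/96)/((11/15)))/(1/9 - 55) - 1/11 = -0.11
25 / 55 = 5 / 11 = 0.45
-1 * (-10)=10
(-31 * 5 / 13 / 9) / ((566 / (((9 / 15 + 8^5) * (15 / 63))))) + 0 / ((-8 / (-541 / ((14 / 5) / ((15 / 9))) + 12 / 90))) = -25395665 / 1390662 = -18.26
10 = 10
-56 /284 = -14 /71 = -0.20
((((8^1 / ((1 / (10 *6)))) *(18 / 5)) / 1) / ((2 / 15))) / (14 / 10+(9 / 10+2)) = 129600 / 43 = 3013.95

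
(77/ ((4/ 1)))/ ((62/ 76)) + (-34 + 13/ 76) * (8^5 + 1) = -2611666475/ 2356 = -1108517.18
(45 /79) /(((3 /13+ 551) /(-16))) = -4680 /283057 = -0.02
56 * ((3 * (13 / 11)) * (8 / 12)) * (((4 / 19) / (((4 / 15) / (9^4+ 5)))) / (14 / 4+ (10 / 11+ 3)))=286802880 / 3097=92606.68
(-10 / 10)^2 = 1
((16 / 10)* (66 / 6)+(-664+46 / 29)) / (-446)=46749 / 32335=1.45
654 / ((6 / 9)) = 981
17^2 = 289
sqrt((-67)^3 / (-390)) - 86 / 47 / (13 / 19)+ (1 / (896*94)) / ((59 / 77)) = -24679793 / 9228544+ 67*sqrt(26130) / 390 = 25.10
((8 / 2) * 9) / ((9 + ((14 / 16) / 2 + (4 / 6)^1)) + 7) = 1728 / 821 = 2.10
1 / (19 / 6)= 6 / 19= 0.32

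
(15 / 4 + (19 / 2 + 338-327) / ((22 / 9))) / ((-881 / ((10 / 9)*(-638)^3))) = 10505805640 / 2643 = 3974954.84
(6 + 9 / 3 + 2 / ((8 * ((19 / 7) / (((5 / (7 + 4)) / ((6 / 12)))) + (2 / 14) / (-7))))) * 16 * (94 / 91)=19852048 / 132223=150.14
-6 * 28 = -168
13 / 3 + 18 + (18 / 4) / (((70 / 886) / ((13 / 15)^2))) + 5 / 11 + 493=32257361 / 57750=558.57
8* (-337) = -2696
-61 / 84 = -0.73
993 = 993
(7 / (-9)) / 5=-7 / 45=-0.16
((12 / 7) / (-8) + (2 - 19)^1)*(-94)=11327 / 7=1618.14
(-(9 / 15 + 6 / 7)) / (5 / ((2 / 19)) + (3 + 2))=-34 / 1225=-0.03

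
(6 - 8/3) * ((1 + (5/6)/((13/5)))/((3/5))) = 7.34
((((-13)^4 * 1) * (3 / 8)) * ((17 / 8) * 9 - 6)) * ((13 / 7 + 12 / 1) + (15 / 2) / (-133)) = 4718134395 / 2432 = 1940022.37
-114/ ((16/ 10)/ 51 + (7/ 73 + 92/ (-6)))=2122110/ 283061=7.50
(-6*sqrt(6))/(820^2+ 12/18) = -9*sqrt(6)/1008601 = -0.00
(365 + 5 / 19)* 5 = 34700 / 19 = 1826.32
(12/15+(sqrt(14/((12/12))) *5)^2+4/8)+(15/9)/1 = 10589/30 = 352.97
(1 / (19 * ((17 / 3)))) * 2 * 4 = 24 / 323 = 0.07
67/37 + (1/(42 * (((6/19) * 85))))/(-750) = 1076354297/594405000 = 1.81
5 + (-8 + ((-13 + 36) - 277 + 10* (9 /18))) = -252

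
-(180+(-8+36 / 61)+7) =-179.59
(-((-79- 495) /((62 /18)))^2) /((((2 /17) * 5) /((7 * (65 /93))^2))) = -1043609464170 /923521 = -1130033.28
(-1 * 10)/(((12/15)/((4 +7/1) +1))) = -150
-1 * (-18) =18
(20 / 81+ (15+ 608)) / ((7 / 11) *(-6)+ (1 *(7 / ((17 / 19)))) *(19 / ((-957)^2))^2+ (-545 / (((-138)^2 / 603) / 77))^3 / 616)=-673587138371411805062686208 / 4116162134393673510041936291923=-0.00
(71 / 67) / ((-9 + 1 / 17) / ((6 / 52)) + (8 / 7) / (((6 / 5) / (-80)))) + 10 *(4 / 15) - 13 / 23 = 59028313 / 28181808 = 2.09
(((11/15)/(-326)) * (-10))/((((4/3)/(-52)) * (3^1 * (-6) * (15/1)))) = 143/44010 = 0.00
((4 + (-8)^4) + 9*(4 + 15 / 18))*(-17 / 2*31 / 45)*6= -4367249 / 30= -145574.97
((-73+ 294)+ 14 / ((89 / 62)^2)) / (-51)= -1804357 / 403971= -4.47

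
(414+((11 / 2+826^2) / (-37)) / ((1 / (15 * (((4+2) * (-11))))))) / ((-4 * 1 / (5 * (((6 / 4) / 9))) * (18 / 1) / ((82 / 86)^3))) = -25863524311535 / 141204432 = -183163.69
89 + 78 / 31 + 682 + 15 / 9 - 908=-12352 / 93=-132.82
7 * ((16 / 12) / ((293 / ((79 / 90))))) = 1106 / 39555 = 0.03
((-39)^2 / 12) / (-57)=-169 / 76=-2.22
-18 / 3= -6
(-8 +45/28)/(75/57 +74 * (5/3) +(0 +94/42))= -3401/67504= -0.05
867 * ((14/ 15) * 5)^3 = 793016/ 9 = 88112.89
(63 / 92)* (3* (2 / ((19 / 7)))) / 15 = 0.10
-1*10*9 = -90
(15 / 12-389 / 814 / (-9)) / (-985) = -19093 / 14432220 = -0.00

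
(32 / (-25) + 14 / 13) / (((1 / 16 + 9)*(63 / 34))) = -11968 / 989625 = -0.01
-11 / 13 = -0.85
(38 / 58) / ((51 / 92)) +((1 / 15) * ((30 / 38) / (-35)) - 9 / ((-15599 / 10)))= 957791411 / 807482235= 1.19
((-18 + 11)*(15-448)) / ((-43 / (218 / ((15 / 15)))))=-660758 / 43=-15366.47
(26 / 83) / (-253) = -26 / 20999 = -0.00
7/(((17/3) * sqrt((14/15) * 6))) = 3 * sqrt(35)/34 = 0.52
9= 9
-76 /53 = -1.43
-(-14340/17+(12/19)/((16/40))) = 271950/323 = 841.95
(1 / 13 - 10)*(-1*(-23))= -2967 / 13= -228.23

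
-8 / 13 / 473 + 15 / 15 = 6141 / 6149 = 1.00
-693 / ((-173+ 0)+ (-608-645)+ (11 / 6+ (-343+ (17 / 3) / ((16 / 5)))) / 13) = 61776 / 129445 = 0.48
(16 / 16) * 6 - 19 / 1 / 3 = -1 / 3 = -0.33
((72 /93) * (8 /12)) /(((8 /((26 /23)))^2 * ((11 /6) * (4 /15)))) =7605 /360778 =0.02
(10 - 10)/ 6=0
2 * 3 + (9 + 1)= 16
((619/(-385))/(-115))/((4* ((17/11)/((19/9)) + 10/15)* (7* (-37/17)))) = -599811/3657002300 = -0.00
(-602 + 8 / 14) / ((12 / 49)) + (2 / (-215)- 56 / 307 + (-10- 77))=-1007114209 / 396030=-2543.03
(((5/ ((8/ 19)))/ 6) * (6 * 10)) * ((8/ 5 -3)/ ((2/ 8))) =-665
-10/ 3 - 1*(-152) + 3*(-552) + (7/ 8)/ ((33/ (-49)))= -398279/ 264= -1508.63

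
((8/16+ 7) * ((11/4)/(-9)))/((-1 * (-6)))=-55/144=-0.38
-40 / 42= -20 / 21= -0.95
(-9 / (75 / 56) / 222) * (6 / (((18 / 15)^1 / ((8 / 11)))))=-224 / 2035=-0.11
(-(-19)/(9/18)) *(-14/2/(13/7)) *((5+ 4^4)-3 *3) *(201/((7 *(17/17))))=-13473432/13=-1036417.85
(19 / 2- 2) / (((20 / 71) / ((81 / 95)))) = 22.70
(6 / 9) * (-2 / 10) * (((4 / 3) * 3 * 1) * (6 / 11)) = -16 / 55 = -0.29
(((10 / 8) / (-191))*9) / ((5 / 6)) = -27 / 382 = -0.07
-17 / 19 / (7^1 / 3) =-51 / 133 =-0.38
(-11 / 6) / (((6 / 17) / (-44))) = 2057 / 9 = 228.56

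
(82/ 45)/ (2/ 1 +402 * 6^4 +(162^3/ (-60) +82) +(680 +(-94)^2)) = 41/ 10343997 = 0.00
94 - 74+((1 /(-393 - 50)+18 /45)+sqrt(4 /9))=139973 /6645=21.06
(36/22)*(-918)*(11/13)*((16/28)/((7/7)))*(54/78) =-594864/1183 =-502.84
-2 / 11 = -0.18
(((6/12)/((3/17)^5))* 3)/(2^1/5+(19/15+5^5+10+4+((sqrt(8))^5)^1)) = 6688946327/2388937644 - 22717712* sqrt(2)/199078137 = 2.64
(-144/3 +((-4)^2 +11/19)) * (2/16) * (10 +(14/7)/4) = -12537/304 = -41.24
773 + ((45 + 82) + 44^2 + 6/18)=8509/3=2836.33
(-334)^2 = 111556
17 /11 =1.55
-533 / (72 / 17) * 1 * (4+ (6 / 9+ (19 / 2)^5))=-67311858445 / 6912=-9738405.45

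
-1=-1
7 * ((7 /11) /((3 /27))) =441 /11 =40.09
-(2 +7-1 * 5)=-4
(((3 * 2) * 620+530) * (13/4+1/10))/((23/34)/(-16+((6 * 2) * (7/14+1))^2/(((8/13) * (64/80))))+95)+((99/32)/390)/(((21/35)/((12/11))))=258640989641/1725640176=149.88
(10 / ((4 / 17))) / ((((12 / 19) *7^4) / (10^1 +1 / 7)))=114665 / 403368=0.28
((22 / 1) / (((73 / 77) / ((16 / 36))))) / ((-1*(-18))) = 3388 / 5913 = 0.57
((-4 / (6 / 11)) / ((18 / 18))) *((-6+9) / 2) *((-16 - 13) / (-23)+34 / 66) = -19.54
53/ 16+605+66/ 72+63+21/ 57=672.60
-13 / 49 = -0.27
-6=-6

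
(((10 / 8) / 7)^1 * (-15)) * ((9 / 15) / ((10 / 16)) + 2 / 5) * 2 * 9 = -459 / 7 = -65.57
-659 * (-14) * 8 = 73808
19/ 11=1.73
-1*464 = -464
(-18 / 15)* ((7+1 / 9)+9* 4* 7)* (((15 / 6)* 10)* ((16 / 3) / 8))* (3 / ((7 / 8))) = -373120 / 21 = -17767.62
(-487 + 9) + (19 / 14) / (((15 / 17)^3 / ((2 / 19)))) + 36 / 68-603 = -433860479 / 401625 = -1080.26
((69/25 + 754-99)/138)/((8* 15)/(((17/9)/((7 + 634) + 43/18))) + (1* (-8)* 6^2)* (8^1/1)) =69887/565534350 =0.00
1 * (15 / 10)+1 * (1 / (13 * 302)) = 2945 / 1963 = 1.50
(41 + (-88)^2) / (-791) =-7785 / 791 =-9.84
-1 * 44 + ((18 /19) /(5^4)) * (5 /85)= -8882482 /201875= -44.00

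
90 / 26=45 / 13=3.46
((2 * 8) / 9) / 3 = 16 / 27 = 0.59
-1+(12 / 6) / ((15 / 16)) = 17 / 15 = 1.13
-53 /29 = -1.83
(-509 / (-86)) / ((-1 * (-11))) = 509 / 946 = 0.54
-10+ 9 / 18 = -19 / 2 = -9.50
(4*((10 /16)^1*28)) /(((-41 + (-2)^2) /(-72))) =5040 /37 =136.22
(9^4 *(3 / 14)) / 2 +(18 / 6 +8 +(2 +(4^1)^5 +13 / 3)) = 146521 / 84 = 1744.30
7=7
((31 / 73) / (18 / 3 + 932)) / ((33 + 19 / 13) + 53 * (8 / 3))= 1209 / 469457744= 0.00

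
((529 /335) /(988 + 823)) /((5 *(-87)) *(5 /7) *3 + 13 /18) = -66654 /71199944915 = -0.00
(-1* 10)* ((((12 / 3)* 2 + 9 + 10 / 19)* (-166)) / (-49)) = -552780 / 931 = -593.75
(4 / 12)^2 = 1 / 9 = 0.11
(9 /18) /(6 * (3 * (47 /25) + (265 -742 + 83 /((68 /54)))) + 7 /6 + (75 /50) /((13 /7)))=-16575 /80578204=-0.00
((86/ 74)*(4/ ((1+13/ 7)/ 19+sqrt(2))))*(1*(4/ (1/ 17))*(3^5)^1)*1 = -3780030240/ 647093+25137201096*sqrt(2)/ 647093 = 49095.48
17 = 17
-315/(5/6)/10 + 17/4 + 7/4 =-159/5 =-31.80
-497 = -497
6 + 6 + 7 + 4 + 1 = 24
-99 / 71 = -1.39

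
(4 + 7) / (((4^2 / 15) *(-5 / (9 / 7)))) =-297 / 112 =-2.65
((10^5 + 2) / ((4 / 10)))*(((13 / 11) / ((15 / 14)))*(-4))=-12133576 / 11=-1103052.36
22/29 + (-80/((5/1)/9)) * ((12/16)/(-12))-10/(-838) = 118722/12151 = 9.77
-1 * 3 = -3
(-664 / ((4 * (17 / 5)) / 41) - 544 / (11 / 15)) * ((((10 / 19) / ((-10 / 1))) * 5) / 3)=2565250 / 10659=240.67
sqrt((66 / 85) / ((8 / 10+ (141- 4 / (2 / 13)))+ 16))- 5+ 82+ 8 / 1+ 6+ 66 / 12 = sqrt(739398) / 11203+ 193 / 2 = 96.58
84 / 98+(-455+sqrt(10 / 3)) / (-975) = 139 / 105 -sqrt(30) / 2925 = 1.32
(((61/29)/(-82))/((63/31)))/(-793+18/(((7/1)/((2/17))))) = 32147/2018872062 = 0.00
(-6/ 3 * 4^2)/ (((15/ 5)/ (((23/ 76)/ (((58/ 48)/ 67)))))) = -98624/ 551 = -178.99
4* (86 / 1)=344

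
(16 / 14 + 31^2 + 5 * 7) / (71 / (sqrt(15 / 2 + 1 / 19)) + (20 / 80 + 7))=30.14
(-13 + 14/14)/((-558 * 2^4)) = 1/744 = 0.00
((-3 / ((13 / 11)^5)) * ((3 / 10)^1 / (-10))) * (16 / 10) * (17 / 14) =24640803 / 324881375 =0.08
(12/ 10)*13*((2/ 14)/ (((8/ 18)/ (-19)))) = -6669/ 70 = -95.27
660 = 660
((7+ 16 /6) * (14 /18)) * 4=812 /27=30.07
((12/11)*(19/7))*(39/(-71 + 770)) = 2964/17941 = 0.17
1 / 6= 0.17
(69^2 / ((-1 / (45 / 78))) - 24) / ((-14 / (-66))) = -2377287 / 182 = -13062.02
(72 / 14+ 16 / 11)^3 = 131096512 / 456533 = 287.16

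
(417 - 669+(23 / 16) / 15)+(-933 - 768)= -468697 / 240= -1952.90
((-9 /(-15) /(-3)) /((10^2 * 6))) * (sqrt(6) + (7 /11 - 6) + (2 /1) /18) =13 /7425 - sqrt(6) /3000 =0.00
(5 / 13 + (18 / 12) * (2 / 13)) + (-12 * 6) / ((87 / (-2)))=2.27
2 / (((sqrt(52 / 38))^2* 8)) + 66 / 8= 877 / 104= 8.43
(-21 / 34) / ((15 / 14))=-49 / 85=-0.58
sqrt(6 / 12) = sqrt(2) / 2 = 0.71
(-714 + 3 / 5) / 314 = -3567 / 1570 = -2.27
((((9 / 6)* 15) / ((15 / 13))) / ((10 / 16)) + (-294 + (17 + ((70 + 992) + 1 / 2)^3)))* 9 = 431806552137 / 40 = 10795163803.42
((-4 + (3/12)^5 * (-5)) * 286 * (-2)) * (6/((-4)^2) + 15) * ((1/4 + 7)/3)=697280727/8192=85117.28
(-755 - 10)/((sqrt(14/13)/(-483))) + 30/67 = 30/67 + 52785*sqrt(182)/2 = 356054.74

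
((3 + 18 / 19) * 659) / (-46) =-56.55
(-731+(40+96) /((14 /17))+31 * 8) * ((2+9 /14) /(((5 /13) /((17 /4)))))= -3638765 /392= -9282.56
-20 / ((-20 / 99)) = 99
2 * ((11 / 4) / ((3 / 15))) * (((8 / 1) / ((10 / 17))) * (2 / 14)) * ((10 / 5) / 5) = 748 / 35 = 21.37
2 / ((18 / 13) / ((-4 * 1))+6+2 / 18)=468 / 1349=0.35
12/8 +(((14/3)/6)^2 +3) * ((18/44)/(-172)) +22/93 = 228037/131967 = 1.73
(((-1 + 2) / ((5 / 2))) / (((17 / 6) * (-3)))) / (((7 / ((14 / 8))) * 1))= -1 / 85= -0.01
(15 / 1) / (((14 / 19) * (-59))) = -285 / 826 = -0.35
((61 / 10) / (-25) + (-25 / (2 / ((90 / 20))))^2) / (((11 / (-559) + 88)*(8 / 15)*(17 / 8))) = 10611447249 / 334430800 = 31.73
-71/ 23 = -3.09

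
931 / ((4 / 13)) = 12103 / 4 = 3025.75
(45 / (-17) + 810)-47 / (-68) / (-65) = 209909 / 260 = 807.34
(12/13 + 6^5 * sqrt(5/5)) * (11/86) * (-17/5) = -1890570/559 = -3382.06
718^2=515524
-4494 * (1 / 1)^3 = -4494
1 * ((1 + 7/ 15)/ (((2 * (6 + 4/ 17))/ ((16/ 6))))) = 748/ 2385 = 0.31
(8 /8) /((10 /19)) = 19 /10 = 1.90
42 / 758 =21 / 379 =0.06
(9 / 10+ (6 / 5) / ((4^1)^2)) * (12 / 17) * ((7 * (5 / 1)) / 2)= 12.04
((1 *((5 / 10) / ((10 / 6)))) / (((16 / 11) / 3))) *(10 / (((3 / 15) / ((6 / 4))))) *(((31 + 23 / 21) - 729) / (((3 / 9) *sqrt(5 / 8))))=-4346595 *sqrt(10) / 112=-122724.47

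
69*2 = 138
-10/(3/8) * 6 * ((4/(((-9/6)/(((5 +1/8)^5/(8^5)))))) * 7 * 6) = 4054967035/2097152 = 1933.56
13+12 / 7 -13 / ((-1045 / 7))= 108272 / 7315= 14.80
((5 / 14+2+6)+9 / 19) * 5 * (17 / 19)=39.51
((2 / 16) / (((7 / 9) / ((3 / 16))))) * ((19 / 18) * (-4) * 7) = -57 / 64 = -0.89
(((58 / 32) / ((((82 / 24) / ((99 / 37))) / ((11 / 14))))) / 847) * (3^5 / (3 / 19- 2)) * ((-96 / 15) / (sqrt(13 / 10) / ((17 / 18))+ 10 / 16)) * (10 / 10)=-33432546528 / 51335336129+ 141596667648 * sqrt(130) / 1283383403225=0.61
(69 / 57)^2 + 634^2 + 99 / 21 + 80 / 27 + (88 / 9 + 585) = 27466260809 / 68229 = 402559.92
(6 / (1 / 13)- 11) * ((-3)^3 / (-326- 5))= 1809 / 331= 5.47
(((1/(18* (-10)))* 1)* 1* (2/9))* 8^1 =-4/405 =-0.01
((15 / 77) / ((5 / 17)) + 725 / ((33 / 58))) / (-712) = -26773 / 14952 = -1.79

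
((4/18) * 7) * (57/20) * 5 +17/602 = 20042/903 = 22.19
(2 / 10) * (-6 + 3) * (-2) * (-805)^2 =777630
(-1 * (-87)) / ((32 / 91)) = 7917 / 32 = 247.41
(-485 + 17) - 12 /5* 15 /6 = -474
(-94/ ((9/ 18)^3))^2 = 565504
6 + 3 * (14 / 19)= 156 / 19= 8.21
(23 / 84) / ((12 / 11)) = 253 / 1008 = 0.25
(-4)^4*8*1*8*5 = 81920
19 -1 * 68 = -49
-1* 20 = -20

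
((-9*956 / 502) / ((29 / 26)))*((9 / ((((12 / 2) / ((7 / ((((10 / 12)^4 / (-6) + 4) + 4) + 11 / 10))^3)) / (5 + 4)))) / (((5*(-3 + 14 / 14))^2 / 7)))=-2130828276573037117440 / 313917739868779203373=-6.79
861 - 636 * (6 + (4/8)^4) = -11979/4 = -2994.75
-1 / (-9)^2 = -1 / 81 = -0.01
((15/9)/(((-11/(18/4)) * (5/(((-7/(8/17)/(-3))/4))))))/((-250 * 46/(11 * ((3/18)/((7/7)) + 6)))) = 4403/4416000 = 0.00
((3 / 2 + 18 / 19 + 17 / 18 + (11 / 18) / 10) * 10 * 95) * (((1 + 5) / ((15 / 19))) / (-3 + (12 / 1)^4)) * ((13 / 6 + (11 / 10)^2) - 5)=-109268677 / 55979100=-1.95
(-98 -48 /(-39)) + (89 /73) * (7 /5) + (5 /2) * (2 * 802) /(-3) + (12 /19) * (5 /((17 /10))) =-6574413149 /4597905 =-1429.87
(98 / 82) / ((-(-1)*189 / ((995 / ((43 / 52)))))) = 7.61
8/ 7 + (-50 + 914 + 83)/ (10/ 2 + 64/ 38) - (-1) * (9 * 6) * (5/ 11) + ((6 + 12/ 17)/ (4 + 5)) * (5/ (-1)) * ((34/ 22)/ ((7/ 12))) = 220021/ 1397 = 157.50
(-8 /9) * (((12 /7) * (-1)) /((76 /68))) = 544 /399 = 1.36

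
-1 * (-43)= 43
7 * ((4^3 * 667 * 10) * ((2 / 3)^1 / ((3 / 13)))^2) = 2019996160 / 81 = 24938224.20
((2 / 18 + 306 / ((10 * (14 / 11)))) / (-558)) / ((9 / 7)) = -15217 / 451980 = -0.03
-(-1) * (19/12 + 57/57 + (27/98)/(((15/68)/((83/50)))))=342263/73500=4.66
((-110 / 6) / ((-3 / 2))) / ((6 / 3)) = 55 / 9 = 6.11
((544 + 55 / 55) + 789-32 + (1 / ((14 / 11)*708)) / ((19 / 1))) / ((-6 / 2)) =-245203067 / 564984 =-434.00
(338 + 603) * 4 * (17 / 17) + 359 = 4123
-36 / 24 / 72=-1 / 48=-0.02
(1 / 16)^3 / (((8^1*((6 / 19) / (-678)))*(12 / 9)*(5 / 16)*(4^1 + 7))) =-6441 / 450560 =-0.01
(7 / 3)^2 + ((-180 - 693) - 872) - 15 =-15791 / 9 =-1754.56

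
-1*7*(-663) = 4641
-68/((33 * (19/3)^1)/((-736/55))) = 50048/11495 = 4.35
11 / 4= 2.75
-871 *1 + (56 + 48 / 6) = -807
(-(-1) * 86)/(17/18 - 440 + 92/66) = -17028/86657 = -0.20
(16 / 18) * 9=8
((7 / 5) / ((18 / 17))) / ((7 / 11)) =2.08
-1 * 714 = -714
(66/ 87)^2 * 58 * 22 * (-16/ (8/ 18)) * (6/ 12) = -383328/ 29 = -13218.21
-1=-1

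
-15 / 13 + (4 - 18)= -15.15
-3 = -3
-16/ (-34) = 8/ 17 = 0.47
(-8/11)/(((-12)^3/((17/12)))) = 17/28512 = 0.00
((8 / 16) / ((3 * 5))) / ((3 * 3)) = 1 / 270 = 0.00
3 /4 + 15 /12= 2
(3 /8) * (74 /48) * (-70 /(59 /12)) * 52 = -50505 /118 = -428.01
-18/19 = -0.95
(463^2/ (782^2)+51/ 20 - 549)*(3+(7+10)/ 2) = -417441151/ 66470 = -6280.14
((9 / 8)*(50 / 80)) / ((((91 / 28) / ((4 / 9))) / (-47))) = -235 / 52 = -4.52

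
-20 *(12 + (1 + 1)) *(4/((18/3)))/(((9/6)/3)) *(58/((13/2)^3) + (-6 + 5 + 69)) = -167843200/6591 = -25465.51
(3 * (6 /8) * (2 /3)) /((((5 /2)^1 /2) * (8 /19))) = 2.85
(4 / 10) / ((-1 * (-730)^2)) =-1 / 1332250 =-0.00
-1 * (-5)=5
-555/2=-277.50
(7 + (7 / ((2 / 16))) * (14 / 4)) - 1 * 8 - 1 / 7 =1364 / 7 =194.86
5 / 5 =1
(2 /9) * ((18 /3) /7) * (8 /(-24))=-4 /63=-0.06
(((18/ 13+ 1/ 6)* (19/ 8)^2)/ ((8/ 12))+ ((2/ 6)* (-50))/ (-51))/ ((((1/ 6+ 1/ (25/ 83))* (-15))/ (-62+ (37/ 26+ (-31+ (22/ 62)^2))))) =26085476261725/ 1108975425792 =23.52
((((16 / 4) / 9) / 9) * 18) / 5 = 8 / 45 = 0.18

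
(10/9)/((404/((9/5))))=1/202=0.00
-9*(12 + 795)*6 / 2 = -21789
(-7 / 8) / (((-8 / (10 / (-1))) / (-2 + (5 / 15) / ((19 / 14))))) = 875 / 456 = 1.92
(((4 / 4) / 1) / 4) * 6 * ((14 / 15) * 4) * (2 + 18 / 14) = 18.40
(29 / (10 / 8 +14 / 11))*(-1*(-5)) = 6380 / 111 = 57.48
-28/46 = -14/23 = -0.61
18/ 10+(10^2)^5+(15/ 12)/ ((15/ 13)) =600000000173/ 60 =10000000002.88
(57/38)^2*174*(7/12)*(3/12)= 1827/32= 57.09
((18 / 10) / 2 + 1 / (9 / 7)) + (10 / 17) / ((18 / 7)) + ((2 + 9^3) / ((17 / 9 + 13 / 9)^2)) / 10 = 1298287 / 153000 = 8.49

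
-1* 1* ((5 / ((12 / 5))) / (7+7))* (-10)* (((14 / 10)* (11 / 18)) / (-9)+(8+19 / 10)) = 99275 / 6804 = 14.59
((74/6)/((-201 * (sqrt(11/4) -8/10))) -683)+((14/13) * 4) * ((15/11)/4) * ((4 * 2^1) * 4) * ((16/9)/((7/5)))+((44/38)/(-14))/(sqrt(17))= -11341421557/18194319 -1850 * sqrt(11)/127233 -11 * sqrt(17)/2261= -623.42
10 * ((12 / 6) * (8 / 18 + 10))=1880 / 9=208.89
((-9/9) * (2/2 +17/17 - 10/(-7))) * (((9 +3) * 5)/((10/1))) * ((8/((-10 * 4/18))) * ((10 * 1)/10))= 2592/35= 74.06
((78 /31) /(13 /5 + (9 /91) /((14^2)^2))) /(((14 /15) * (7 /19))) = 3964942800 /1408831363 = 2.81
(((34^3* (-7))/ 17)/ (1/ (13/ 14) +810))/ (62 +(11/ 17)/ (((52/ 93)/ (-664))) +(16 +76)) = 0.03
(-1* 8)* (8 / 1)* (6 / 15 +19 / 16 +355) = -114108 / 5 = -22821.60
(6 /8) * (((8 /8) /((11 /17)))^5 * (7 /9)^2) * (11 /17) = 4092529 /1581228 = 2.59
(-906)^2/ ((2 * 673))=410418/ 673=609.83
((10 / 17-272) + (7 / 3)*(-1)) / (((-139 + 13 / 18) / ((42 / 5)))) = 3518172 / 211565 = 16.63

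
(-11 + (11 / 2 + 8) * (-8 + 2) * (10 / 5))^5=-154963892093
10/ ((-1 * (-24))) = 0.42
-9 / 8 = -1.12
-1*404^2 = -163216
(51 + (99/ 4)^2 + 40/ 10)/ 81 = 10681/ 1296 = 8.24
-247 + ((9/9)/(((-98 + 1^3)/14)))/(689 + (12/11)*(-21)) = -175547747/710719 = -247.00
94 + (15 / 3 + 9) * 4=150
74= 74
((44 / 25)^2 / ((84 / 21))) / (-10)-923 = -2884617 / 3125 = -923.08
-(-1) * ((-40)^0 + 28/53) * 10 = 810/53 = 15.28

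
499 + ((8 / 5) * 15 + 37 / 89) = 46584 / 89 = 523.42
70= 70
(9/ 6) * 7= 21/ 2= 10.50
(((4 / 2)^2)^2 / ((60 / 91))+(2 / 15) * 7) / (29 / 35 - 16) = -1.66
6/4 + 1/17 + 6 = 257/34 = 7.56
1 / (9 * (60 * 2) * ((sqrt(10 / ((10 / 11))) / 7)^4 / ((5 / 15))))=2401 / 392040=0.01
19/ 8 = 2.38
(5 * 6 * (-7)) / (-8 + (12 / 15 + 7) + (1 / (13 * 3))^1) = 20475 / 17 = 1204.41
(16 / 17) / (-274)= -8 / 2329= -0.00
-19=-19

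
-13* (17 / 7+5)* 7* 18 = -12168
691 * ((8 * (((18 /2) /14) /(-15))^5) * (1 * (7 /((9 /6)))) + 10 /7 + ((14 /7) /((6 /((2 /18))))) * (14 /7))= 420696563783 /405168750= 1038.32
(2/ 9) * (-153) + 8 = -26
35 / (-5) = -7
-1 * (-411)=411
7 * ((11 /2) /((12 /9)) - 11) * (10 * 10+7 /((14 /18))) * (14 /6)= -293755 /24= -12239.79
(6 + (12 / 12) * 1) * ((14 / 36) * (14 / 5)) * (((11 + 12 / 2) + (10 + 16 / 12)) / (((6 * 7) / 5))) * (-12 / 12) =-4165 / 162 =-25.71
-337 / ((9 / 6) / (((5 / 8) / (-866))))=1685 / 10392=0.16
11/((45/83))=913/45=20.29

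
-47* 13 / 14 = -611 / 14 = -43.64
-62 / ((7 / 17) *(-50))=527 / 175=3.01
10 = 10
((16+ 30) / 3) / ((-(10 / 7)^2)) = -1127 / 150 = -7.51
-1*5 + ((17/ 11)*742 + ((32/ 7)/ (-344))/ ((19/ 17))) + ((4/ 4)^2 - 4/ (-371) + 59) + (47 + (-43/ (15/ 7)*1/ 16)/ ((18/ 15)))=171153848693/ 137177568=1247.68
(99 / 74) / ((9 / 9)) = 99 / 74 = 1.34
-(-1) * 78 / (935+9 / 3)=39 / 469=0.08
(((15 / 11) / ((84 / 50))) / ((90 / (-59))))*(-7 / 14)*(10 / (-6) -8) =-42775 / 16632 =-2.57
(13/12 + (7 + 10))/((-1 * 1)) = -217/12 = -18.08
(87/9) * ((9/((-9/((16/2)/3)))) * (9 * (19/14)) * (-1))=2204/7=314.86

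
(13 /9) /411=13 /3699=0.00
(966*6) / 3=1932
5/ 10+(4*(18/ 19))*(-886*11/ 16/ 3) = -29219/ 38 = -768.92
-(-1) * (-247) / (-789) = 247 / 789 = 0.31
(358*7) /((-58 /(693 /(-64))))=868329 /1856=467.85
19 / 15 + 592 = 8899 / 15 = 593.27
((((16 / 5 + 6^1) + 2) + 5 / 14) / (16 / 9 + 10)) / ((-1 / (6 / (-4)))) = 21843 / 14840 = 1.47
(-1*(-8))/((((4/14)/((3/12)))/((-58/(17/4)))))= -1624/17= -95.53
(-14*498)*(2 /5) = -13944 /5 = -2788.80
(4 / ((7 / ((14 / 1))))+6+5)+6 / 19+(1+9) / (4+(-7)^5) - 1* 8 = 3612455 / 319257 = 11.32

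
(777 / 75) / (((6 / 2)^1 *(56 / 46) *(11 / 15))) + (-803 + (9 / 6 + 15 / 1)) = -172179 / 220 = -782.63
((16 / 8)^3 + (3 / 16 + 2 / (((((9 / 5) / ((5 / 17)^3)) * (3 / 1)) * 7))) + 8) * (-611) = -146955436693 / 14856912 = -9891.39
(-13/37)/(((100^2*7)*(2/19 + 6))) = -247/300440000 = -0.00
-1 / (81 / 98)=-98 / 81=-1.21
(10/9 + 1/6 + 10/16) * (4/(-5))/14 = -137/1260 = -0.11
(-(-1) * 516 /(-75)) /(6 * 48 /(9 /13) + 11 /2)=-344 /21075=-0.02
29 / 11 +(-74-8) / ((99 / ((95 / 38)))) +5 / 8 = 943 / 792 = 1.19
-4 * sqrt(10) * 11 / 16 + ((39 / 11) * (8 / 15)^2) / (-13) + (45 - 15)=24686 / 825 - 11 * sqrt(10) / 4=21.23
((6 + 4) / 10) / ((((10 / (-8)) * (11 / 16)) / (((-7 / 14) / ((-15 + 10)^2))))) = 32 / 1375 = 0.02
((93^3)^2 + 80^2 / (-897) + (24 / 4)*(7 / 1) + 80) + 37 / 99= 19151556423685034 / 29601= 646990183564.24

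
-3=-3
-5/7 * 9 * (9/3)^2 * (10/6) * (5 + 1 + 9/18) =-8775/14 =-626.79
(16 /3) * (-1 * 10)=-53.33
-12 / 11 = -1.09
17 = 17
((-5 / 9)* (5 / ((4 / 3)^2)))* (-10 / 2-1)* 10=375 / 4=93.75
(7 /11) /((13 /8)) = 56 /143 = 0.39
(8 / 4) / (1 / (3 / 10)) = 3 / 5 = 0.60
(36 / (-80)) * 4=-9 / 5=-1.80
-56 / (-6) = 28 / 3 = 9.33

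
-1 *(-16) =16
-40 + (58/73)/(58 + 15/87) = -4924358/123151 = -39.99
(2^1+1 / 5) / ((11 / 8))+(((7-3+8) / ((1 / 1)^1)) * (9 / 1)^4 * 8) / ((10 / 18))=5668712 / 5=1133742.40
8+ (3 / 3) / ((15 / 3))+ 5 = 13.20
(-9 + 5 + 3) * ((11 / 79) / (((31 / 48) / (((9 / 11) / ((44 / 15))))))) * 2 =-3240 / 26939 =-0.12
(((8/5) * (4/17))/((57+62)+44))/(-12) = -0.00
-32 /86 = -16 /43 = -0.37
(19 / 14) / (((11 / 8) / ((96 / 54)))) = 1216 / 693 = 1.75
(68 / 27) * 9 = 68 / 3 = 22.67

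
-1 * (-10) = 10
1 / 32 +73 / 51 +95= 157427 / 1632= 96.46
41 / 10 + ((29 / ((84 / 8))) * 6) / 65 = 3963 / 910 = 4.35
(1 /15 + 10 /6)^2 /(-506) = -0.01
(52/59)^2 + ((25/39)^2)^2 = 7615310089/8053088121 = 0.95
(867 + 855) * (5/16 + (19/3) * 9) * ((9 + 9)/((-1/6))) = -21317499/2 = -10658749.50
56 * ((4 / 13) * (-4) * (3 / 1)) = -2688 / 13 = -206.77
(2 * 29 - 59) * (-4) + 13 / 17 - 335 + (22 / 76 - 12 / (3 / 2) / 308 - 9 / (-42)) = -8201399 / 24871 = -329.76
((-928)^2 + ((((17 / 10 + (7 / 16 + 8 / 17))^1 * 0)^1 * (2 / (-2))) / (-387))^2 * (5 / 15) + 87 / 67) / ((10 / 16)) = 1377896.48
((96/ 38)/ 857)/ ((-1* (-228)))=4/ 309377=0.00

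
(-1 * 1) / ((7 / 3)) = -0.43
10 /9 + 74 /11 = 776 /99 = 7.84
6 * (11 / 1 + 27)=228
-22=-22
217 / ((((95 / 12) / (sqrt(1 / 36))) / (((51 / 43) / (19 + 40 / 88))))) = 0.28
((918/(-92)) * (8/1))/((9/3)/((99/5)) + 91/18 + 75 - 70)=-363528/46483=-7.82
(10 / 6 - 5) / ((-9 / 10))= 100 / 27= 3.70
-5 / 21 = -0.24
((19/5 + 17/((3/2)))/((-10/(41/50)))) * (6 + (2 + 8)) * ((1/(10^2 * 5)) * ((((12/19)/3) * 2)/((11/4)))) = -297824/48984375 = -0.01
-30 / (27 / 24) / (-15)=16 / 9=1.78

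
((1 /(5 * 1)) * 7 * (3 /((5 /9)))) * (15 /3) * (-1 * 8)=-1512 /5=-302.40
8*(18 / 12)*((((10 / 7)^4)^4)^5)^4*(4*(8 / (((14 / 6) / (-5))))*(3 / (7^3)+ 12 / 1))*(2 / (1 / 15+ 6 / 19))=-1352350080000000000000000000000000000000000000000000000000000000000000000000000000000000000000000000000000000000000000000000000000000000000000000000000000000000000000000000000000000000000000000000000000000000000000000000000000000000000000000000000000000000000000000000000000000000000000000000000000000000000000000000000000000000000 / 706629009246680665744699984309856810040896062399819295343883863686474767242526995532206801993005537911800125248231123410178489929077058608062267231340493937710932150622425284172561836984413893122173178458131040491049529112501940552134200221751123949092252036594047351342789709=-1913804927767834289849744000000000000000000000000000000.00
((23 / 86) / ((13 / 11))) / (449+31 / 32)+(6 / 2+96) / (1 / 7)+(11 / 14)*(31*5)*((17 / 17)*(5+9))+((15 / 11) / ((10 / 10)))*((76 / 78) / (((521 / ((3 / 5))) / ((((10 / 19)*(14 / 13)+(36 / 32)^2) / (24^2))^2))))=2398.00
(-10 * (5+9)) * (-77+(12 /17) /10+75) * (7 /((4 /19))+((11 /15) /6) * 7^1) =7047572 /765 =9212.51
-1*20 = -20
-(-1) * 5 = 5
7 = 7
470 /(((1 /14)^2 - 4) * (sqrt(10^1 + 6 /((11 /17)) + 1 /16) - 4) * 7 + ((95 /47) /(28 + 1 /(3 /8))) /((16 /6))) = -7135513920640 * sqrt(37433) /62170938620211 - 3768383853277120 /186512815860633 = -42.41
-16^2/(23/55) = -14080/23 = -612.17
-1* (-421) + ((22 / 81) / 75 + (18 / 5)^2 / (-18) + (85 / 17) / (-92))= 234866141 / 558900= 420.23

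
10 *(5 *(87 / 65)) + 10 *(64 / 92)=22090 / 299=73.88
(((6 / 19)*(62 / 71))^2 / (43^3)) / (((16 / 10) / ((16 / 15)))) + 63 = 9115275932997 / 144686918107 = 63.00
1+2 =3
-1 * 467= -467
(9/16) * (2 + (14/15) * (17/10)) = 807/400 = 2.02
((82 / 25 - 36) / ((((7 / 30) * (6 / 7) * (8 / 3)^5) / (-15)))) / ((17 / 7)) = 2087127 / 278528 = 7.49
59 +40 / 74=2203 / 37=59.54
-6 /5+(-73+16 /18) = -3299 /45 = -73.31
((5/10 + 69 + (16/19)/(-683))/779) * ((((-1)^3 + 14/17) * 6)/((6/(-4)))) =0.06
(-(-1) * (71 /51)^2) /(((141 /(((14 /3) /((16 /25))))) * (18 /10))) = 4410875 /79216056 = 0.06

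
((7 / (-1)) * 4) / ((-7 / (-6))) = -24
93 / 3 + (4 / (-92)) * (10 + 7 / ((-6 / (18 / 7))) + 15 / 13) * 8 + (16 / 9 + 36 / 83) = 6784435 / 223353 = 30.38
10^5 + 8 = 100008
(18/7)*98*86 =21672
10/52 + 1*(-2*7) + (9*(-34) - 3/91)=-58211/182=-319.84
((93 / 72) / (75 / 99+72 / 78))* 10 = 22165 / 2884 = 7.69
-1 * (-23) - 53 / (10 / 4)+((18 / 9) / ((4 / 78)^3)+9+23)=297271 / 20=14863.55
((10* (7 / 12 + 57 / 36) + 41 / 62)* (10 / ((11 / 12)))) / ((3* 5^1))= 16.24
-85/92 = -0.92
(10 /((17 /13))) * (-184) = -23920 /17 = -1407.06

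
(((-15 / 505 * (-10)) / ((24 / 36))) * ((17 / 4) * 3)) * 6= 6885 / 202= 34.08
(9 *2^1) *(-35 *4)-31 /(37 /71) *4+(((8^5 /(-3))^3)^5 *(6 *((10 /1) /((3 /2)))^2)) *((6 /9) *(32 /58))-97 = -51072922966250172027017193380849988348138206394060860508203074858537097591 /138567394899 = -368578214257954201037484800000000000000000000000000000000000000.00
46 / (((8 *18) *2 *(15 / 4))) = 23 / 540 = 0.04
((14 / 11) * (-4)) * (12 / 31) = -672 / 341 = -1.97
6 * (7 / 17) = 42 / 17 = 2.47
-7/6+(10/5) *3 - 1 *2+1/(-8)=65/24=2.71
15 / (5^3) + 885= 22128 / 25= 885.12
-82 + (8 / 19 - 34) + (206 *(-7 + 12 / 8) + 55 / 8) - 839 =-316267 / 152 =-2080.70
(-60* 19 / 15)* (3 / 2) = -114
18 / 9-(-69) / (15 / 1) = 33 / 5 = 6.60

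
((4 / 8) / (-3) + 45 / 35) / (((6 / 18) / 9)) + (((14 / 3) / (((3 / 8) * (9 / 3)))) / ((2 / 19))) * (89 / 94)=1199659 / 17766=67.53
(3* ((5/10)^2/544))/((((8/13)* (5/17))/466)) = 9087/2560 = 3.55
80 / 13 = 6.15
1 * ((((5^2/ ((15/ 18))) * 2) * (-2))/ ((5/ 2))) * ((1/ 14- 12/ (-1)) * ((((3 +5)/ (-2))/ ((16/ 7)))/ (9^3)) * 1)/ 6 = 169/ 729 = 0.23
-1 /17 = -0.06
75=75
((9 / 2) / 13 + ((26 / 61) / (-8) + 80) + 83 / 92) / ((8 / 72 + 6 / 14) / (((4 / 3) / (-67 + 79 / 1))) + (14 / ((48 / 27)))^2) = 1.21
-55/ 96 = -0.57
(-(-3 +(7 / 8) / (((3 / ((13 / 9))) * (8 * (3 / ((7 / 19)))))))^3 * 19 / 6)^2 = 657076038721837259194994825856601 / 91055642206579964633621200896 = 7216.20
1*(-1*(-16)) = 16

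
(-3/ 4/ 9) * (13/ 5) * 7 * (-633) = 19201/ 20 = 960.05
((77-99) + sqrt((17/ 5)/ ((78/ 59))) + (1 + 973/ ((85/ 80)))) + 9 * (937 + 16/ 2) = sqrt(391170)/ 390 + 159796/ 17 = 9401.37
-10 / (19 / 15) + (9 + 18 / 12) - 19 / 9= 169 / 342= 0.49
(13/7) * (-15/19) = -1.47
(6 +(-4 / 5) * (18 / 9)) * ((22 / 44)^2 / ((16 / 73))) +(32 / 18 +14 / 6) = 13147 / 1440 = 9.13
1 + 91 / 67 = 158 / 67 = 2.36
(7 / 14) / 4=1 / 8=0.12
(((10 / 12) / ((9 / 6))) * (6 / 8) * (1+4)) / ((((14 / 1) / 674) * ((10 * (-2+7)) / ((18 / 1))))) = 36.11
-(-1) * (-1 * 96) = -96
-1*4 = -4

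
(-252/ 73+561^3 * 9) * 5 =579994608825/ 73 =7945131627.74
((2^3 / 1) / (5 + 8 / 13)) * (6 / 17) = 624 / 1241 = 0.50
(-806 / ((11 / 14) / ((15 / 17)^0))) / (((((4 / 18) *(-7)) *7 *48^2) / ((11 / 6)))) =403 / 5376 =0.07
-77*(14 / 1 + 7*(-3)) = 539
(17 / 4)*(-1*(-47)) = 199.75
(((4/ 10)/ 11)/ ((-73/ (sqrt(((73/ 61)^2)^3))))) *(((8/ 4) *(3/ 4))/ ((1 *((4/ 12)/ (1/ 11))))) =-47961/ 137323505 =-0.00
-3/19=-0.16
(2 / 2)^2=1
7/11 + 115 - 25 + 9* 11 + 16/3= 194.97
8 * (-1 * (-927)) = 7416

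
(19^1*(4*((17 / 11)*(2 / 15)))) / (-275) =-2584 / 45375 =-0.06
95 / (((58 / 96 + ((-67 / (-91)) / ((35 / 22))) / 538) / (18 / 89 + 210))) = 73089319867200 / 2214458929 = 33005.50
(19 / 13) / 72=19 / 936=0.02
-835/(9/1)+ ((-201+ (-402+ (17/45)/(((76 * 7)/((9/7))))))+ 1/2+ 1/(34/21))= -1978986859/2848860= -694.66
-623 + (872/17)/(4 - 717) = -7552255/12121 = -623.07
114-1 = 113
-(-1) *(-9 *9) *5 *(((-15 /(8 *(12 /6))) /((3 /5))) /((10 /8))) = 2025 /4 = 506.25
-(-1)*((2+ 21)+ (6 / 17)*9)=445 / 17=26.18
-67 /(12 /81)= -1809 /4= -452.25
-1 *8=-8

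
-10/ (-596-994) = 1/ 159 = 0.01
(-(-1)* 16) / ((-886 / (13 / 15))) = -104 / 6645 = -0.02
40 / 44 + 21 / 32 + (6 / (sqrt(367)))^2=214889 / 129184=1.66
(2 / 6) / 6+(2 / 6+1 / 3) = 13 / 18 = 0.72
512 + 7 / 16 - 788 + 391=1847 / 16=115.44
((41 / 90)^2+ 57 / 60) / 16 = 293 / 4050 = 0.07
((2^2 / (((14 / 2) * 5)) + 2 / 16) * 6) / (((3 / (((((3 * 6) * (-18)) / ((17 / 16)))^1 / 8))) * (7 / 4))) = -10.42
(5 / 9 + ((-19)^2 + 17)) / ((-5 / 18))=-6814 / 5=-1362.80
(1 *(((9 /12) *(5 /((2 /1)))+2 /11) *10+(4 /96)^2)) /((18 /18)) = 130331 /6336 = 20.57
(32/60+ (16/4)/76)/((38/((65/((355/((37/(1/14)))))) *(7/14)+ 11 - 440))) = -2262182/384465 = -5.88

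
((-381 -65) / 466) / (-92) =223 / 21436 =0.01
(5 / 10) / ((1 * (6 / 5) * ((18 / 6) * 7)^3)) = 5 / 111132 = 0.00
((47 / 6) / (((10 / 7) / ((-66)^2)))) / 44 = 10857 / 20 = 542.85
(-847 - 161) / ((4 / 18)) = -4536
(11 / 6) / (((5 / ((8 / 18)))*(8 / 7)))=77 / 540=0.14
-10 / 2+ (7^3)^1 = 338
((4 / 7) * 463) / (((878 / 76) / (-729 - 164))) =-62845768 / 3073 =-20450.95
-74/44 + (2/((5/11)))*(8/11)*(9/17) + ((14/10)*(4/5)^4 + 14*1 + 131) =145.59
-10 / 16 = -5 / 8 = -0.62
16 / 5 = 3.20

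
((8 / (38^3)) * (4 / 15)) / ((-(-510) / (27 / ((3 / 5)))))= 2 / 583015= 0.00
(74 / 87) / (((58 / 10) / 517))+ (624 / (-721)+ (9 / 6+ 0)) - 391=-314.55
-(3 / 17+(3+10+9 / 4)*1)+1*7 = -573 / 68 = -8.43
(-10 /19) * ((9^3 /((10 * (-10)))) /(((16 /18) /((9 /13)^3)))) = 4782969 /3339440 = 1.43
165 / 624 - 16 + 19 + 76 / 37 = 5.32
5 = 5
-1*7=-7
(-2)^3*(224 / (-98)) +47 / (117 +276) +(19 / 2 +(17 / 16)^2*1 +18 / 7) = 22258463 / 704256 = 31.61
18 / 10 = 9 / 5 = 1.80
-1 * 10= -10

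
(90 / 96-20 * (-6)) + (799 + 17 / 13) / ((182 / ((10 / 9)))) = 2381585 / 18928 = 125.82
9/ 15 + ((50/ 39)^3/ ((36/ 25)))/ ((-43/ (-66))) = 2.85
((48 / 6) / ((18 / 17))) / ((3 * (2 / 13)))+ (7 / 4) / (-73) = 128875 / 7884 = 16.35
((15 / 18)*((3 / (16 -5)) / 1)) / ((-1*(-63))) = 0.00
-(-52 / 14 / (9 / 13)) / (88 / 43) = 7267 / 2772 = 2.62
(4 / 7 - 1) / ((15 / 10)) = -2 / 7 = -0.29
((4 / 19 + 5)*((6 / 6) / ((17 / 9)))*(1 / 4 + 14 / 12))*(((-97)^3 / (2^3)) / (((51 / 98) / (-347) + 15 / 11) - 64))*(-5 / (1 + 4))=-50697890855073 / 7122931280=-7117.56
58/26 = 29/13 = 2.23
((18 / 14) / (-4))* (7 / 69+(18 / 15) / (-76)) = -3369 / 122360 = -0.03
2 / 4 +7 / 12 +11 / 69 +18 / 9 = 895 / 276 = 3.24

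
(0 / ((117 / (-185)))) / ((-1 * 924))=0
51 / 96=17 / 32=0.53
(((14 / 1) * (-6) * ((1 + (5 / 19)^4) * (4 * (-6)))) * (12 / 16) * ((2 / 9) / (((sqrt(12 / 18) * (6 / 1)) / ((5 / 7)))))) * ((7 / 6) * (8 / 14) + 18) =146659520 * sqrt(6) / 390963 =918.86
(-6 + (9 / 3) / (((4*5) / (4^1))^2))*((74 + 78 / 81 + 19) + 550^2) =-400331813 / 225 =-1779252.50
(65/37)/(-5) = -13/37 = -0.35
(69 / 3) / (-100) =-0.23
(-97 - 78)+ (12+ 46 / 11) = -1747 / 11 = -158.82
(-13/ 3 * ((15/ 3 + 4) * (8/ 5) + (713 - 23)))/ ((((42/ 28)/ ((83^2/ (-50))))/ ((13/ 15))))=1366818934/ 5625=242990.03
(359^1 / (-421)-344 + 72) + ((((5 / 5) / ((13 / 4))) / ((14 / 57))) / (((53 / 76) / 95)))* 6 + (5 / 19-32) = 27752086444 / 38579177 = 719.35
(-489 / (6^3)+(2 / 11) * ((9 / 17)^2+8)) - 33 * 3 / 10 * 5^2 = -56823365 / 228888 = -248.26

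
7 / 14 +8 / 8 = 3 / 2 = 1.50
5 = 5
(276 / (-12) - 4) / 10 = -27 / 10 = -2.70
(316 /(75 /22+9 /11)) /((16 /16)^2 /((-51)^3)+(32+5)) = 153698292 /76075333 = 2.02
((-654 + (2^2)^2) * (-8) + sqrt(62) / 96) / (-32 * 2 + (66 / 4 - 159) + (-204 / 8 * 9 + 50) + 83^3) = sqrt(62) / 54854496 + 5104 / 571401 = 0.01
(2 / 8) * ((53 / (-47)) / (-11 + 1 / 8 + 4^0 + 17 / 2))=106 / 517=0.21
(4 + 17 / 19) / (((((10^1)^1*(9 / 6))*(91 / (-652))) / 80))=-323392 / 1729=-187.04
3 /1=3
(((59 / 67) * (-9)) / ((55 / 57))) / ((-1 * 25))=30267 / 92125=0.33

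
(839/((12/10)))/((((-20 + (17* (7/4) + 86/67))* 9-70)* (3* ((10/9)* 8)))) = 56213/62824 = 0.89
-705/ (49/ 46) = -32430/ 49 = -661.84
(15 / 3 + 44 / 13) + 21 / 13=10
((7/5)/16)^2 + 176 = 1126449/6400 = 176.01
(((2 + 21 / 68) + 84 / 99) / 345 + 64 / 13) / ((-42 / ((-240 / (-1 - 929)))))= -1418275 / 46799181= -0.03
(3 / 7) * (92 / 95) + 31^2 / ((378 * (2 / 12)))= 15.67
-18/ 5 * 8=-144/ 5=-28.80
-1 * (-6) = 6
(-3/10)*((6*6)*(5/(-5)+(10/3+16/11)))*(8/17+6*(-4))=180000/187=962.57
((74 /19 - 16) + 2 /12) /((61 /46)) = -9.00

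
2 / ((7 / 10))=20 / 7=2.86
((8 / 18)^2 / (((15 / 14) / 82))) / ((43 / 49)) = 900032 / 52245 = 17.23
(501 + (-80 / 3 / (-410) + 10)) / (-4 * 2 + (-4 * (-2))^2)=62861 / 6888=9.13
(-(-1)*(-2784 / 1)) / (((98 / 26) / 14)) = -72384 / 7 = -10340.57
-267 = -267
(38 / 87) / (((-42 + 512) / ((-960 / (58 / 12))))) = -7296 / 39527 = -0.18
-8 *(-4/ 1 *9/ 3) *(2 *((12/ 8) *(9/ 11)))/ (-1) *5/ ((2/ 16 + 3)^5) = -84934656/ 21484375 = -3.95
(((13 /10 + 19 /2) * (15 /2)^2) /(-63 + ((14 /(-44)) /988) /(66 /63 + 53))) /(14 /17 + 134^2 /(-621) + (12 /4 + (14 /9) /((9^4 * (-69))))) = 69205573103469660 /180075886048337321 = 0.38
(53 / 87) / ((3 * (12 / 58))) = 53 / 54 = 0.98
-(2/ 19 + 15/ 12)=-103/ 76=-1.36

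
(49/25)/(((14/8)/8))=224/25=8.96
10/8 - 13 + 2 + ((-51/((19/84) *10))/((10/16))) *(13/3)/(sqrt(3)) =-24752 *sqrt(3)/475 - 39/4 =-100.01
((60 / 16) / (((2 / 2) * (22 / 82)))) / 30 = 41 / 88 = 0.47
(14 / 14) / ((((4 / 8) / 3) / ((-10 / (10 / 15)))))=-90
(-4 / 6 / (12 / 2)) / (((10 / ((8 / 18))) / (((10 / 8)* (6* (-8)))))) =8 / 27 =0.30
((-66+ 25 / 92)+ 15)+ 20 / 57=-264179 / 5244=-50.38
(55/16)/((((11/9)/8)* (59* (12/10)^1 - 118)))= -225/472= -0.48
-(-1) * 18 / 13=18 / 13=1.38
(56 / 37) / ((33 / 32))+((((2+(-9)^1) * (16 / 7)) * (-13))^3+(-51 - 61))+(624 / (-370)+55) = 54938008439 / 6105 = 8998854.78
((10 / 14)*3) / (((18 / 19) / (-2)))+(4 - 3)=-74 / 21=-3.52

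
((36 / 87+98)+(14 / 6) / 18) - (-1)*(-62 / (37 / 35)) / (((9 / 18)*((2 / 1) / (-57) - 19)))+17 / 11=67720375 / 637362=106.25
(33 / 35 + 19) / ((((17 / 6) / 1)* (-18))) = -698 / 1785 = -0.39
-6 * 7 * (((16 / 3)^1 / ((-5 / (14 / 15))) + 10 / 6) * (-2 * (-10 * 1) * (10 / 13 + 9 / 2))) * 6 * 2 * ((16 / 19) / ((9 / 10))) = -74142208 / 2223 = -33352.32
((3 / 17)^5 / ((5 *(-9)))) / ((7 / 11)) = -297 / 49694995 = -0.00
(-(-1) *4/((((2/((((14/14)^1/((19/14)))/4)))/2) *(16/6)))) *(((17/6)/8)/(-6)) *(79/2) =-9401/14592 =-0.64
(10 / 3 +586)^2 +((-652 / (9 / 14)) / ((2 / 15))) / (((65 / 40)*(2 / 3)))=39814192 / 117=340292.24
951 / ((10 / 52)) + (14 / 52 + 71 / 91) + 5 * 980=8960087 / 910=9846.25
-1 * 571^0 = -1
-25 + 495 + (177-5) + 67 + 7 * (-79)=156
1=1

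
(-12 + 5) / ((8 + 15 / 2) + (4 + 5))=-2 / 7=-0.29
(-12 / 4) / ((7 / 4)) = -12 / 7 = -1.71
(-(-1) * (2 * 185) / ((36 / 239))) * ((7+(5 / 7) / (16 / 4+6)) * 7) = 121591.25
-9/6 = -3/2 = -1.50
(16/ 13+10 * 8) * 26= 2112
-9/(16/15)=-135/16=-8.44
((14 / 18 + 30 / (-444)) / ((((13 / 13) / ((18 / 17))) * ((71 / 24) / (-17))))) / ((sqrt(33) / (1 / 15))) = -344 * sqrt(33) / 39405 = -0.05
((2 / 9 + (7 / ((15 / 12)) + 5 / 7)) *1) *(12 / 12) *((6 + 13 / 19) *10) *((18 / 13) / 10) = 60.50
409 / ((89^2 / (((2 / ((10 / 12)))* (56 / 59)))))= 274848 / 2336695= 0.12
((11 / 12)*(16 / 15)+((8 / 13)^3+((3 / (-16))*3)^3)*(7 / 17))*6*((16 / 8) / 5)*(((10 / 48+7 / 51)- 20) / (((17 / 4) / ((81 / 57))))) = -165687318078777 / 10500267980800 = -15.78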